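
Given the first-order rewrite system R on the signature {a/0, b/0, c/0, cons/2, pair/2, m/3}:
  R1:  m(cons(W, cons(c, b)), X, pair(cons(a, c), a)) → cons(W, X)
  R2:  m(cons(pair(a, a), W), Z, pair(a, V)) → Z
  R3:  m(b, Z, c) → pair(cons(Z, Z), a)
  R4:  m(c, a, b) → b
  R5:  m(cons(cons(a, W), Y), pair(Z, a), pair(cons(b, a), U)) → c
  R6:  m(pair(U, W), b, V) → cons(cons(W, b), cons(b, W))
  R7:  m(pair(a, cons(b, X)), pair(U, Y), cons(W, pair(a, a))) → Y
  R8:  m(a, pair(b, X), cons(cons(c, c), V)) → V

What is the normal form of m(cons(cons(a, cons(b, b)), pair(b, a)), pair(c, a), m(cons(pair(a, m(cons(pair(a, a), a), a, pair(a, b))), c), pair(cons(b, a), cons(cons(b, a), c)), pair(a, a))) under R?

c

1. m(cons(cons(a, cons(b, b)), pair(b, a)), pair(c, a), m(cons(pair(a, m(cons(pair(a, a), a), a, pair(a, b))), c), pair(cons(b, a), cons(cons(b, a), c)), pair(a, a)))  →  m(cons(cons(a, cons(b, b)), pair(b, a)), pair(c, a), m(cons(pair(a, a), c), pair(cons(b, a), cons(cons(b, a), c)), pair(a, a)))   [R2 at 3.1.1.2]
2. m(cons(cons(a, cons(b, b)), pair(b, a)), pair(c, a), m(cons(pair(a, a), c), pair(cons(b, a), cons(cons(b, a), c)), pair(a, a)))  →  m(cons(cons(a, cons(b, b)), pair(b, a)), pair(c, a), pair(cons(b, a), cons(cons(b, a), c)))   [R2 at 3]
3. m(cons(cons(a, cons(b, b)), pair(b, a)), pair(c, a), pair(cons(b, a), cons(cons(b, a), c)))  →  c   [R5 at ε]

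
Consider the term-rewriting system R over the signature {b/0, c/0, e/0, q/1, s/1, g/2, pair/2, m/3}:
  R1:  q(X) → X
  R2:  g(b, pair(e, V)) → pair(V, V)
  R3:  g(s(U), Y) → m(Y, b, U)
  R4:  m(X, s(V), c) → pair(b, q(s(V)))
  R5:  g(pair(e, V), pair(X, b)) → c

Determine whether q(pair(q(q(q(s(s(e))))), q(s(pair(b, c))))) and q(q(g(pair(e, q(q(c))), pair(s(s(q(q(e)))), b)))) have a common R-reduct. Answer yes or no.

Reduce t₁ = q(pair(q(q(q(s(s(e))))), q(s(pair(b, c))))):
1. q(pair(q(q(q(s(s(e))))), q(s(pair(b, c)))))  →  pair(q(q(q(s(s(e))))), q(s(pair(b, c))))   [R1 at ε]
2. pair(q(q(q(s(s(e))))), q(s(pair(b, c))))  →  pair(q(q(s(s(e)))), q(s(pair(b, c))))   [R1 at 1]
3. pair(q(q(s(s(e)))), q(s(pair(b, c))))  →  pair(q(s(s(e))), q(s(pair(b, c))))   [R1 at 1]
4. pair(q(s(s(e))), q(s(pair(b, c))))  →  pair(s(s(e)), q(s(pair(b, c))))   [R1 at 1]
5. pair(s(s(e)), q(s(pair(b, c))))  →  pair(s(s(e)), s(pair(b, c)))   [R1 at 2]

Reduce t₂ = q(q(g(pair(e, q(q(c))), pair(s(s(q(q(e)))), b)))):
1. q(q(g(pair(e, q(q(c))), pair(s(s(q(q(e)))), b))))  →  q(g(pair(e, q(q(c))), pair(s(s(q(q(e)))), b)))   [R1 at ε]
2. q(g(pair(e, q(q(c))), pair(s(s(q(q(e)))), b)))  →  g(pair(e, q(q(c))), pair(s(s(q(q(e)))), b))   [R1 at ε]
3. g(pair(e, q(q(c))), pair(s(s(q(q(e)))), b))  →  c   [R5 at ε]

no — NF(t₁) = pair(s(s(e)), s(pair(b, c))), NF(t₂) = c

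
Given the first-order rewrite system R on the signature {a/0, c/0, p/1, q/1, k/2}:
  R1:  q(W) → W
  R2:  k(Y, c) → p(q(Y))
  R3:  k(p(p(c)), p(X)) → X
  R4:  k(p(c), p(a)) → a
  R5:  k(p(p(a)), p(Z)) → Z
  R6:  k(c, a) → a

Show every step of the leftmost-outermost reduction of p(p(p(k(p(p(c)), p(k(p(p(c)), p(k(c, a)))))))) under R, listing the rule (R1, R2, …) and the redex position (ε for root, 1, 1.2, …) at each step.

p(p(p(a)))

1. p(p(p(k(p(p(c)), p(k(p(p(c)), p(k(c, a))))))))  →  p(p(p(k(p(p(c)), p(k(c, a))))))   [R3 at 1.1.1]
2. p(p(p(k(p(p(c)), p(k(c, a))))))  →  p(p(p(k(c, a))))   [R3 at 1.1.1]
3. p(p(p(k(c, a))))  →  p(p(p(a)))   [R6 at 1.1.1]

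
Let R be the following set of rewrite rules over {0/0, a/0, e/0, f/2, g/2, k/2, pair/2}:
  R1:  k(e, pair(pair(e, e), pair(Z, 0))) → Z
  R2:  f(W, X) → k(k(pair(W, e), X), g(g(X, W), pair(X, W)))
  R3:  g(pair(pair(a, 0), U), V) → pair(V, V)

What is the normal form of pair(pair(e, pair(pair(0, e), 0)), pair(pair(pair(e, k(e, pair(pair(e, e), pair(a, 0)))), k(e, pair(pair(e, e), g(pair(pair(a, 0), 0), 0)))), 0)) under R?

pair(pair(e, pair(pair(0, e), 0)), pair(pair(pair(e, a), 0), 0))

1. pair(pair(e, pair(pair(0, e), 0)), pair(pair(pair(e, k(e, pair(pair(e, e), pair(a, 0)))), k(e, pair(pair(e, e), g(pair(pair(a, 0), 0), 0)))), 0))  →  pair(pair(e, pair(pair(0, e), 0)), pair(pair(pair(e, a), k(e, pair(pair(e, e), g(pair(pair(a, 0), 0), 0)))), 0))   [R1 at 2.1.1.2]
2. pair(pair(e, pair(pair(0, e), 0)), pair(pair(pair(e, a), k(e, pair(pair(e, e), g(pair(pair(a, 0), 0), 0)))), 0))  →  pair(pair(e, pair(pair(0, e), 0)), pair(pair(pair(e, a), k(e, pair(pair(e, e), pair(0, 0)))), 0))   [R3 at 2.1.2.2.2]
3. pair(pair(e, pair(pair(0, e), 0)), pair(pair(pair(e, a), k(e, pair(pair(e, e), pair(0, 0)))), 0))  →  pair(pair(e, pair(pair(0, e), 0)), pair(pair(pair(e, a), 0), 0))   [R1 at 2.1.2]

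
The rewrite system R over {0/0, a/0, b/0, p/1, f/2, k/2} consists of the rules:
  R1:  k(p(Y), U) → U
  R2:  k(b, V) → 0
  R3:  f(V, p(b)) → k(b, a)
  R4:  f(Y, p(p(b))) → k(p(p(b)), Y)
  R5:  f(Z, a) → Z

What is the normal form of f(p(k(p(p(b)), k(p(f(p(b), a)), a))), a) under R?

1. f(p(k(p(p(b)), k(p(f(p(b), a)), a))), a)  →  p(k(p(p(b)), k(p(f(p(b), a)), a)))   [R5 at ε]
2. p(k(p(p(b)), k(p(f(p(b), a)), a)))  →  p(k(p(f(p(b), a)), a))   [R1 at 1]
3. p(k(p(f(p(b), a)), a))  →  p(a)   [R1 at 1]

p(a)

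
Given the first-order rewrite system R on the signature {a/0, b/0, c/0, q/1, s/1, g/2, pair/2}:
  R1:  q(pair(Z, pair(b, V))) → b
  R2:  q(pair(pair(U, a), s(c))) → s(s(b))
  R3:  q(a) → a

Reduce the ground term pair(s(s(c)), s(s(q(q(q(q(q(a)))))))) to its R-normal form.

1. pair(s(s(c)), s(s(q(q(q(q(q(a))))))))  →  pair(s(s(c)), s(s(q(q(q(q(a)))))))   [R3 at 2.1.1.1.1.1.1]
2. pair(s(s(c)), s(s(q(q(q(q(a)))))))  →  pair(s(s(c)), s(s(q(q(q(a))))))   [R3 at 2.1.1.1.1.1]
3. pair(s(s(c)), s(s(q(q(q(a))))))  →  pair(s(s(c)), s(s(q(q(a)))))   [R3 at 2.1.1.1.1]
4. pair(s(s(c)), s(s(q(q(a)))))  →  pair(s(s(c)), s(s(q(a))))   [R3 at 2.1.1.1]
5. pair(s(s(c)), s(s(q(a))))  →  pair(s(s(c)), s(s(a)))   [R3 at 2.1.1]

pair(s(s(c)), s(s(a)))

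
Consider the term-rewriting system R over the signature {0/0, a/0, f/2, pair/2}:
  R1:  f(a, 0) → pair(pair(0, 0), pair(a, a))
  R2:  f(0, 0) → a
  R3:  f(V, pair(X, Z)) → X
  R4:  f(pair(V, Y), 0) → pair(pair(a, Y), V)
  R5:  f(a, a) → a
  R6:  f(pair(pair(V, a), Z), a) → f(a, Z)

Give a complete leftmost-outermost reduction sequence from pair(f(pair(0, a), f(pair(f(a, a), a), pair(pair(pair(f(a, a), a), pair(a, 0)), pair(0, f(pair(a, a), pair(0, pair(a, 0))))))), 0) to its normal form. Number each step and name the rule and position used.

pair(pair(a, a), 0)

1. pair(f(pair(0, a), f(pair(f(a, a), a), pair(pair(pair(f(a, a), a), pair(a, 0)), pair(0, f(pair(a, a), pair(0, pair(a, 0))))))), 0)  →  pair(f(pair(0, a), pair(pair(f(a, a), a), pair(a, 0))), 0)   [R3 at 1.2]
2. pair(f(pair(0, a), pair(pair(f(a, a), a), pair(a, 0))), 0)  →  pair(pair(f(a, a), a), 0)   [R3 at 1]
3. pair(pair(f(a, a), a), 0)  →  pair(pair(a, a), 0)   [R5 at 1.1]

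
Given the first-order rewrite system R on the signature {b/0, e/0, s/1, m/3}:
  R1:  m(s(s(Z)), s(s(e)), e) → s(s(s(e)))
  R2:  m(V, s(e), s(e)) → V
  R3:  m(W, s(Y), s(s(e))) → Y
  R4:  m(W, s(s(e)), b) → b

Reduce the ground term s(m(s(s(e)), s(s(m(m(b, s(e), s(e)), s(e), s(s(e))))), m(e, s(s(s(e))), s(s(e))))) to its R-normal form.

1. s(m(s(s(e)), s(s(m(m(b, s(e), s(e)), s(e), s(s(e))))), m(e, s(s(s(e))), s(s(e)))))  →  s(m(s(s(e)), s(s(e)), m(e, s(s(s(e))), s(s(e)))))   [R3 at 1.2.1.1]
2. s(m(s(s(e)), s(s(e)), m(e, s(s(s(e))), s(s(e)))))  →  s(m(s(s(e)), s(s(e)), s(s(e))))   [R3 at 1.3]
3. s(m(s(s(e)), s(s(e)), s(s(e))))  →  s(s(e))   [R3 at 1]

s(s(e))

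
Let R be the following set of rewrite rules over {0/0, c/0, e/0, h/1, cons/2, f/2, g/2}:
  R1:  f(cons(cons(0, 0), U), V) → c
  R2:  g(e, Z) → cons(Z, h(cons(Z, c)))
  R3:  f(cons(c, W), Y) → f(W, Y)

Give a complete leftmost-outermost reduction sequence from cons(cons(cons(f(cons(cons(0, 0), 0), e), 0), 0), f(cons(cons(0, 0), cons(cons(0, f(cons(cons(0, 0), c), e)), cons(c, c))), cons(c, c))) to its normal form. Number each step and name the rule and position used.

cons(cons(cons(c, 0), 0), c)

1. cons(cons(cons(f(cons(cons(0, 0), 0), e), 0), 0), f(cons(cons(0, 0), cons(cons(0, f(cons(cons(0, 0), c), e)), cons(c, c))), cons(c, c)))  →  cons(cons(cons(c, 0), 0), f(cons(cons(0, 0), cons(cons(0, f(cons(cons(0, 0), c), e)), cons(c, c))), cons(c, c)))   [R1 at 1.1.1]
2. cons(cons(cons(c, 0), 0), f(cons(cons(0, 0), cons(cons(0, f(cons(cons(0, 0), c), e)), cons(c, c))), cons(c, c)))  →  cons(cons(cons(c, 0), 0), c)   [R1 at 2]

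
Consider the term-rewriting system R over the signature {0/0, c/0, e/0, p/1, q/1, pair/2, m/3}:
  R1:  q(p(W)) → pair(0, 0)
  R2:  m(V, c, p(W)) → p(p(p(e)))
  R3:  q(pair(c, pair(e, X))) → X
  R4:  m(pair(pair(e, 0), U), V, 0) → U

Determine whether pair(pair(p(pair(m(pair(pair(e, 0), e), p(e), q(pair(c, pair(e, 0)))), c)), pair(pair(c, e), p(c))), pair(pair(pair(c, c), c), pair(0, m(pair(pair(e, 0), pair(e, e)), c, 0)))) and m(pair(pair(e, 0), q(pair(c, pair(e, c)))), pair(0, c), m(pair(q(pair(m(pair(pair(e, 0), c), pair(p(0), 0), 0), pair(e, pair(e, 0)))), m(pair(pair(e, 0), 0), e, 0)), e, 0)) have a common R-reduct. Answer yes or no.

no — NF(t₁) = pair(pair(p(pair(e, c)), pair(pair(c, e), p(c))), pair(pair(pair(c, c), c), pair(0, pair(e, e)))), NF(t₂) = c

Reduce t₁ = pair(pair(p(pair(m(pair(pair(e, 0), e), p(e), q(pair(c, pair(e, 0)))), c)), pair(pair(c, e), p(c))), pair(pair(pair(c, c), c), pair(0, m(pair(pair(e, 0), pair(e, e)), c, 0)))):
1. pair(pair(p(pair(m(pair(pair(e, 0), e), p(e), q(pair(c, pair(e, 0)))), c)), pair(pair(c, e), p(c))), pair(pair(pair(c, c), c), pair(0, m(pair(pair(e, 0), pair(e, e)), c, 0))))  →  pair(pair(p(pair(m(pair(pair(e, 0), e), p(e), 0), c)), pair(pair(c, e), p(c))), pair(pair(pair(c, c), c), pair(0, m(pair(pair(e, 0), pair(e, e)), c, 0))))   [R3 at 1.1.1.1.3]
2. pair(pair(p(pair(m(pair(pair(e, 0), e), p(e), 0), c)), pair(pair(c, e), p(c))), pair(pair(pair(c, c), c), pair(0, m(pair(pair(e, 0), pair(e, e)), c, 0))))  →  pair(pair(p(pair(e, c)), pair(pair(c, e), p(c))), pair(pair(pair(c, c), c), pair(0, m(pair(pair(e, 0), pair(e, e)), c, 0))))   [R4 at 1.1.1.1]
3. pair(pair(p(pair(e, c)), pair(pair(c, e), p(c))), pair(pair(pair(c, c), c), pair(0, m(pair(pair(e, 0), pair(e, e)), c, 0))))  →  pair(pair(p(pair(e, c)), pair(pair(c, e), p(c))), pair(pair(pair(c, c), c), pair(0, pair(e, e))))   [R4 at 2.2.2]

Reduce t₂ = m(pair(pair(e, 0), q(pair(c, pair(e, c)))), pair(0, c), m(pair(q(pair(m(pair(pair(e, 0), c), pair(p(0), 0), 0), pair(e, pair(e, 0)))), m(pair(pair(e, 0), 0), e, 0)), e, 0)):
1. m(pair(pair(e, 0), q(pair(c, pair(e, c)))), pair(0, c), m(pair(q(pair(m(pair(pair(e, 0), c), pair(p(0), 0), 0), pair(e, pair(e, 0)))), m(pair(pair(e, 0), 0), e, 0)), e, 0))  →  m(pair(pair(e, 0), c), pair(0, c), m(pair(q(pair(m(pair(pair(e, 0), c), pair(p(0), 0), 0), pair(e, pair(e, 0)))), m(pair(pair(e, 0), 0), e, 0)), e, 0))   [R3 at 1.2]
2. m(pair(pair(e, 0), c), pair(0, c), m(pair(q(pair(m(pair(pair(e, 0), c), pair(p(0), 0), 0), pair(e, pair(e, 0)))), m(pair(pair(e, 0), 0), e, 0)), e, 0))  →  m(pair(pair(e, 0), c), pair(0, c), m(pair(q(pair(c, pair(e, pair(e, 0)))), m(pair(pair(e, 0), 0), e, 0)), e, 0))   [R4 at 3.1.1.1.1]
3. m(pair(pair(e, 0), c), pair(0, c), m(pair(q(pair(c, pair(e, pair(e, 0)))), m(pair(pair(e, 0), 0), e, 0)), e, 0))  →  m(pair(pair(e, 0), c), pair(0, c), m(pair(pair(e, 0), m(pair(pair(e, 0), 0), e, 0)), e, 0))   [R3 at 3.1.1]
4. m(pair(pair(e, 0), c), pair(0, c), m(pair(pair(e, 0), m(pair(pair(e, 0), 0), e, 0)), e, 0))  →  m(pair(pair(e, 0), c), pair(0, c), m(pair(pair(e, 0), 0), e, 0))   [R4 at 3]
5. m(pair(pair(e, 0), c), pair(0, c), m(pair(pair(e, 0), 0), e, 0))  →  m(pair(pair(e, 0), c), pair(0, c), 0)   [R4 at 3]
6. m(pair(pair(e, 0), c), pair(0, c), 0)  →  c   [R4 at ε]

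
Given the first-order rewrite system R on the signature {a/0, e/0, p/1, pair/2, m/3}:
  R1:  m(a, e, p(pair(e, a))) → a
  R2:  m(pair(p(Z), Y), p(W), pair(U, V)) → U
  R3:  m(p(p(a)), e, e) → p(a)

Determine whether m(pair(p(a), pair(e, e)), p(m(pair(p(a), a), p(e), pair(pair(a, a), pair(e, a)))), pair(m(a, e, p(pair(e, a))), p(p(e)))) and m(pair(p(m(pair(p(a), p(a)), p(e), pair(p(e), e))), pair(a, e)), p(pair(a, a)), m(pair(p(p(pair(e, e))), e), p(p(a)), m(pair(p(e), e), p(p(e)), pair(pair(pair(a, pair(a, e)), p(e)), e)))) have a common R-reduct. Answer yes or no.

yes — NF(t₁) = a, NF(t₂) = a

Reduce t₁ = m(pair(p(a), pair(e, e)), p(m(pair(p(a), a), p(e), pair(pair(a, a), pair(e, a)))), pair(m(a, e, p(pair(e, a))), p(p(e)))):
1. m(pair(p(a), pair(e, e)), p(m(pair(p(a), a), p(e), pair(pair(a, a), pair(e, a)))), pair(m(a, e, p(pair(e, a))), p(p(e))))  →  m(a, e, p(pair(e, a)))   [R2 at ε]
2. m(a, e, p(pair(e, a)))  →  a   [R1 at ε]

Reduce t₂ = m(pair(p(m(pair(p(a), p(a)), p(e), pair(p(e), e))), pair(a, e)), p(pair(a, a)), m(pair(p(p(pair(e, e))), e), p(p(a)), m(pair(p(e), e), p(p(e)), pair(pair(pair(a, pair(a, e)), p(e)), e)))):
1. m(pair(p(m(pair(p(a), p(a)), p(e), pair(p(e), e))), pair(a, e)), p(pair(a, a)), m(pair(p(p(pair(e, e))), e), p(p(a)), m(pair(p(e), e), p(p(e)), pair(pair(pair(a, pair(a, e)), p(e)), e))))  →  m(pair(p(p(e)), pair(a, e)), p(pair(a, a)), m(pair(p(p(pair(e, e))), e), p(p(a)), m(pair(p(e), e), p(p(e)), pair(pair(pair(a, pair(a, e)), p(e)), e))))   [R2 at 1.1.1]
2. m(pair(p(p(e)), pair(a, e)), p(pair(a, a)), m(pair(p(p(pair(e, e))), e), p(p(a)), m(pair(p(e), e), p(p(e)), pair(pair(pair(a, pair(a, e)), p(e)), e))))  →  m(pair(p(p(e)), pair(a, e)), p(pair(a, a)), m(pair(p(p(pair(e, e))), e), p(p(a)), pair(pair(a, pair(a, e)), p(e))))   [R2 at 3.3]
3. m(pair(p(p(e)), pair(a, e)), p(pair(a, a)), m(pair(p(p(pair(e, e))), e), p(p(a)), pair(pair(a, pair(a, e)), p(e))))  →  m(pair(p(p(e)), pair(a, e)), p(pair(a, a)), pair(a, pair(a, e)))   [R2 at 3]
4. m(pair(p(p(e)), pair(a, e)), p(pair(a, a)), pair(a, pair(a, e)))  →  a   [R2 at ε]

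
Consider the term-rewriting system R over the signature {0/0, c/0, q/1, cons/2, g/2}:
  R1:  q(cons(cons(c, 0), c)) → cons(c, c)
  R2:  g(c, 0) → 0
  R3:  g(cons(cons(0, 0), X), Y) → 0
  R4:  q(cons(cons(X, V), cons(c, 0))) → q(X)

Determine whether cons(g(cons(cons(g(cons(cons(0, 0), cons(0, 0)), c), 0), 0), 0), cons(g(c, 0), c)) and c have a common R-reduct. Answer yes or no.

Reduce t₁ = cons(g(cons(cons(g(cons(cons(0, 0), cons(0, 0)), c), 0), 0), 0), cons(g(c, 0), c)):
1. cons(g(cons(cons(g(cons(cons(0, 0), cons(0, 0)), c), 0), 0), 0), cons(g(c, 0), c))  →  cons(g(cons(cons(0, 0), 0), 0), cons(g(c, 0), c))   [R3 at 1.1.1.1]
2. cons(g(cons(cons(0, 0), 0), 0), cons(g(c, 0), c))  →  cons(0, cons(g(c, 0), c))   [R3 at 1]
3. cons(0, cons(g(c, 0), c))  →  cons(0, cons(0, c))   [R2 at 2.1]

Reduce t₂ = c:

no — NF(t₁) = cons(0, cons(0, c)), NF(t₂) = c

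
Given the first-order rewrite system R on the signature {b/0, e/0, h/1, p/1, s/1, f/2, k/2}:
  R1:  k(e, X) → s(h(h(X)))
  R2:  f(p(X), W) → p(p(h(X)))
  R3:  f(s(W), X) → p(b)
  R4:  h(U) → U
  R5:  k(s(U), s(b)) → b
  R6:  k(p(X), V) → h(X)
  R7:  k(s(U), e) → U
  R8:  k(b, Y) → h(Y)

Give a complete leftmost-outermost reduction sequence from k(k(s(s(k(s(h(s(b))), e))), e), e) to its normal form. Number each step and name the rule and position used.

1. k(k(s(s(k(s(h(s(b))), e))), e), e)  →  k(s(k(s(h(s(b))), e)), e)   [R7 at 1]
2. k(s(k(s(h(s(b))), e)), e)  →  k(s(h(s(b))), e)   [R7 at ε]
3. k(s(h(s(b))), e)  →  h(s(b))   [R7 at ε]
4. h(s(b))  →  s(b)   [R4 at ε]

s(b)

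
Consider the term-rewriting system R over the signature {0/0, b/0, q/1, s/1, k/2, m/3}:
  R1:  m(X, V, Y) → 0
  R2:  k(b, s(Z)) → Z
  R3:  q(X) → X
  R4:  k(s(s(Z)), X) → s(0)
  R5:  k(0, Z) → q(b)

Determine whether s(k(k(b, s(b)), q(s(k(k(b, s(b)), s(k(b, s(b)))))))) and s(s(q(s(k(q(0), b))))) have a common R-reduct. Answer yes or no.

no — NF(t₁) = s(b), NF(t₂) = s(s(s(b)))

Reduce t₁ = s(k(k(b, s(b)), q(s(k(k(b, s(b)), s(k(b, s(b)))))))):
1. s(k(k(b, s(b)), q(s(k(k(b, s(b)), s(k(b, s(b))))))))  →  s(k(b, q(s(k(k(b, s(b)), s(k(b, s(b))))))))   [R2 at 1.1]
2. s(k(b, q(s(k(k(b, s(b)), s(k(b, s(b))))))))  →  s(k(b, s(k(k(b, s(b)), s(k(b, s(b)))))))   [R3 at 1.2]
3. s(k(b, s(k(k(b, s(b)), s(k(b, s(b)))))))  →  s(k(k(b, s(b)), s(k(b, s(b)))))   [R2 at 1]
4. s(k(k(b, s(b)), s(k(b, s(b)))))  →  s(k(b, s(k(b, s(b)))))   [R2 at 1.1]
5. s(k(b, s(k(b, s(b)))))  →  s(k(b, s(b)))   [R2 at 1]
6. s(k(b, s(b)))  →  s(b)   [R2 at 1]

Reduce t₂ = s(s(q(s(k(q(0), b))))):
1. s(s(q(s(k(q(0), b)))))  →  s(s(s(k(q(0), b))))   [R3 at 1.1]
2. s(s(s(k(q(0), b))))  →  s(s(s(k(0, b))))   [R3 at 1.1.1.1]
3. s(s(s(k(0, b))))  →  s(s(s(q(b))))   [R5 at 1.1.1]
4. s(s(s(q(b))))  →  s(s(s(b)))   [R3 at 1.1.1]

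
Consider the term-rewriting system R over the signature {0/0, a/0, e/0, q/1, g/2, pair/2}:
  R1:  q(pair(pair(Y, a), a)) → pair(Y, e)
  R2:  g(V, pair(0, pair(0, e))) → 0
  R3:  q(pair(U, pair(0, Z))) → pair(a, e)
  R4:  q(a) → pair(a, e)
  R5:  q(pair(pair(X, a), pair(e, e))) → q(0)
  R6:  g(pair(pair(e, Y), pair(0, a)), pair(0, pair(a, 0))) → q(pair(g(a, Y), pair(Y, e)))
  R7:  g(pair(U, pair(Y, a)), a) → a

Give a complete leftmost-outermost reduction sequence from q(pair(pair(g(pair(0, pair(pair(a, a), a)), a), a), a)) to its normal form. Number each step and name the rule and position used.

pair(a, e)

1. q(pair(pair(g(pair(0, pair(pair(a, a), a)), a), a), a))  →  pair(g(pair(0, pair(pair(a, a), a)), a), e)   [R1 at ε]
2. pair(g(pair(0, pair(pair(a, a), a)), a), e)  →  pair(a, e)   [R7 at 1]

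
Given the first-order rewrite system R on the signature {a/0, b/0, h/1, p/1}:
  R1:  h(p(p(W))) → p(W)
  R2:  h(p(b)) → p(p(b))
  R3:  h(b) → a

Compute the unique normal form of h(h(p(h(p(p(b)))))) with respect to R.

1. h(h(p(h(p(p(b))))))  →  h(h(p(p(b))))   [R1 at 1.1.1]
2. h(h(p(p(b))))  →  h(p(b))   [R1 at 1]
3. h(p(b))  →  p(p(b))   [R2 at ε]

p(p(b))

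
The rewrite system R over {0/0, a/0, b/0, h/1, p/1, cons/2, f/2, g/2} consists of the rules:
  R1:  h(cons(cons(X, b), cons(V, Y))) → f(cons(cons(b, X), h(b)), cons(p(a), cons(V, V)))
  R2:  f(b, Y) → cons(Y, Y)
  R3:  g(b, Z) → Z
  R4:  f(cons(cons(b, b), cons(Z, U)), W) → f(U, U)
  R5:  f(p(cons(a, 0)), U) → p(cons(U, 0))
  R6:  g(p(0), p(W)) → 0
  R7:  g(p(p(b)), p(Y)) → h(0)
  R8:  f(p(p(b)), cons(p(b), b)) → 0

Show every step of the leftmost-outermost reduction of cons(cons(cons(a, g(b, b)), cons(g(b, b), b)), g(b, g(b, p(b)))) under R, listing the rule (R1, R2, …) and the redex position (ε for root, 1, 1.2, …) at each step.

cons(cons(cons(a, b), cons(b, b)), p(b))

1. cons(cons(cons(a, g(b, b)), cons(g(b, b), b)), g(b, g(b, p(b))))  →  cons(cons(cons(a, b), cons(g(b, b), b)), g(b, g(b, p(b))))   [R3 at 1.1.2]
2. cons(cons(cons(a, b), cons(g(b, b), b)), g(b, g(b, p(b))))  →  cons(cons(cons(a, b), cons(b, b)), g(b, g(b, p(b))))   [R3 at 1.2.1]
3. cons(cons(cons(a, b), cons(b, b)), g(b, g(b, p(b))))  →  cons(cons(cons(a, b), cons(b, b)), g(b, p(b)))   [R3 at 2]
4. cons(cons(cons(a, b), cons(b, b)), g(b, p(b)))  →  cons(cons(cons(a, b), cons(b, b)), p(b))   [R3 at 2]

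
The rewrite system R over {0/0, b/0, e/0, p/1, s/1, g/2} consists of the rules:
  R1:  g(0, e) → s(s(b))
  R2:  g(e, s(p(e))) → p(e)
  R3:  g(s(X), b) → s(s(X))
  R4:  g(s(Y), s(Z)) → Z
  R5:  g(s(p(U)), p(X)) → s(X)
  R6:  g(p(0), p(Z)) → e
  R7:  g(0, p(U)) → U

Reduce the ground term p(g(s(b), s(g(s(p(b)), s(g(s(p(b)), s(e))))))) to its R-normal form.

1. p(g(s(b), s(g(s(p(b)), s(g(s(p(b)), s(e)))))))  →  p(g(s(p(b)), s(g(s(p(b)), s(e)))))   [R4 at 1]
2. p(g(s(p(b)), s(g(s(p(b)), s(e)))))  →  p(g(s(p(b)), s(e)))   [R4 at 1]
3. p(g(s(p(b)), s(e)))  →  p(e)   [R4 at 1]

p(e)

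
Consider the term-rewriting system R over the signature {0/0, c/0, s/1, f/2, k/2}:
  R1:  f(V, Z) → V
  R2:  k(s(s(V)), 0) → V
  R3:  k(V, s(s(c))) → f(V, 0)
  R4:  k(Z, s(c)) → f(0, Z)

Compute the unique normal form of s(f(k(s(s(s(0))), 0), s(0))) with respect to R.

s(s(0))

1. s(f(k(s(s(s(0))), 0), s(0)))  →  s(k(s(s(s(0))), 0))   [R1 at 1]
2. s(k(s(s(s(0))), 0))  →  s(s(0))   [R2 at 1]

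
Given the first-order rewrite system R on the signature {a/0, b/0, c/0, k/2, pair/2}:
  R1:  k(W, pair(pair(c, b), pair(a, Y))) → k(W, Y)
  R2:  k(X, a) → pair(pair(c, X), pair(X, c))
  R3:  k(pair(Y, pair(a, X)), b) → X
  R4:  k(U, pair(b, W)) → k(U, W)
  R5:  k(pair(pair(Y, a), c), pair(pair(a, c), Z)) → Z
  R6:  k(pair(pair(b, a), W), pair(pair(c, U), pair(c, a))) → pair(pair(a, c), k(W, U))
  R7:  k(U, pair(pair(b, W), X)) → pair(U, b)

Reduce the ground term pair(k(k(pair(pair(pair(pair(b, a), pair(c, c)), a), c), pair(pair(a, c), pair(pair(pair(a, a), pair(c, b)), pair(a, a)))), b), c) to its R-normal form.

1. pair(k(k(pair(pair(pair(pair(b, a), pair(c, c)), a), c), pair(pair(a, c), pair(pair(pair(a, a), pair(c, b)), pair(a, a)))), b), c)  →  pair(k(pair(pair(pair(a, a), pair(c, b)), pair(a, a)), b), c)   [R5 at 1.1]
2. pair(k(pair(pair(pair(a, a), pair(c, b)), pair(a, a)), b), c)  →  pair(a, c)   [R3 at 1]

pair(a, c)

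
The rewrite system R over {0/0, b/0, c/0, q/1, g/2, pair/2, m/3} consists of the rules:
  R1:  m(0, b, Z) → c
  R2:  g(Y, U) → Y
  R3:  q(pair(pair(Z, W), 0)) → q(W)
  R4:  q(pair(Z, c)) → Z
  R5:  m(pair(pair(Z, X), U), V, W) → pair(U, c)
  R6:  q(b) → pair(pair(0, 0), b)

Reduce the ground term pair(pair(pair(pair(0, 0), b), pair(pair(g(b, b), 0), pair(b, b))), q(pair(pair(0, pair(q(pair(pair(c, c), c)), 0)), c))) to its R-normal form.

1. pair(pair(pair(pair(0, 0), b), pair(pair(g(b, b), 0), pair(b, b))), q(pair(pair(0, pair(q(pair(pair(c, c), c)), 0)), c)))  →  pair(pair(pair(pair(0, 0), b), pair(pair(b, 0), pair(b, b))), q(pair(pair(0, pair(q(pair(pair(c, c), c)), 0)), c)))   [R2 at 1.2.1.1]
2. pair(pair(pair(pair(0, 0), b), pair(pair(b, 0), pair(b, b))), q(pair(pair(0, pair(q(pair(pair(c, c), c)), 0)), c)))  →  pair(pair(pair(pair(0, 0), b), pair(pair(b, 0), pair(b, b))), pair(0, pair(q(pair(pair(c, c), c)), 0)))   [R4 at 2]
3. pair(pair(pair(pair(0, 0), b), pair(pair(b, 0), pair(b, b))), pair(0, pair(q(pair(pair(c, c), c)), 0)))  →  pair(pair(pair(pair(0, 0), b), pair(pair(b, 0), pair(b, b))), pair(0, pair(pair(c, c), 0)))   [R4 at 2.2.1]

pair(pair(pair(pair(0, 0), b), pair(pair(b, 0), pair(b, b))), pair(0, pair(pair(c, c), 0)))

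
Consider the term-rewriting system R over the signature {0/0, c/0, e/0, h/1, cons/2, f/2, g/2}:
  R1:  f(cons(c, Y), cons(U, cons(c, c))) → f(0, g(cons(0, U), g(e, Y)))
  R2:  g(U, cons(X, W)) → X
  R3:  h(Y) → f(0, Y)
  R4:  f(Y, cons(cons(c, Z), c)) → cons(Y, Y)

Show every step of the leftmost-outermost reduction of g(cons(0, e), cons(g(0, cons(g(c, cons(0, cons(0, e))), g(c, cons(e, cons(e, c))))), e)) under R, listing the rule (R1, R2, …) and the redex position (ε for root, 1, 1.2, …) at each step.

0

1. g(cons(0, e), cons(g(0, cons(g(c, cons(0, cons(0, e))), g(c, cons(e, cons(e, c))))), e))  →  g(0, cons(g(c, cons(0, cons(0, e))), g(c, cons(e, cons(e, c)))))   [R2 at ε]
2. g(0, cons(g(c, cons(0, cons(0, e))), g(c, cons(e, cons(e, c)))))  →  g(c, cons(0, cons(0, e)))   [R2 at ε]
3. g(c, cons(0, cons(0, e)))  →  0   [R2 at ε]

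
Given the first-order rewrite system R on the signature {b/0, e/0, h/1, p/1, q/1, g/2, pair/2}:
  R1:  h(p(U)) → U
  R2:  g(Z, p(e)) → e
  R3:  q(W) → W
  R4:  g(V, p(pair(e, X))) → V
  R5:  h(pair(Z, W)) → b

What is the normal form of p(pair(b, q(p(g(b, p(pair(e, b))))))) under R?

1. p(pair(b, q(p(g(b, p(pair(e, b)))))))  →  p(pair(b, p(g(b, p(pair(e, b))))))   [R3 at 1.2]
2. p(pair(b, p(g(b, p(pair(e, b))))))  →  p(pair(b, p(b)))   [R4 at 1.2.1]

p(pair(b, p(b)))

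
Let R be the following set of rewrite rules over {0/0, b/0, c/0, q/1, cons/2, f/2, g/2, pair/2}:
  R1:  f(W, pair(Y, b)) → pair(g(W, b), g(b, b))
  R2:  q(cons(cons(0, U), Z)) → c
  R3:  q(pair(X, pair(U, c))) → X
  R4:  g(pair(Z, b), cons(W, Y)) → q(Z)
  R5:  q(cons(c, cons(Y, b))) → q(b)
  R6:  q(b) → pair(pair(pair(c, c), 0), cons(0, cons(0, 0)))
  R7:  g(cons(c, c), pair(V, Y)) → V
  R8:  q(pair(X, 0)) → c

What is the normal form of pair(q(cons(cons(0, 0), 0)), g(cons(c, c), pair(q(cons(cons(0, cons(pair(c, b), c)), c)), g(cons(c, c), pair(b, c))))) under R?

pair(c, c)

1. pair(q(cons(cons(0, 0), 0)), g(cons(c, c), pair(q(cons(cons(0, cons(pair(c, b), c)), c)), g(cons(c, c), pair(b, c)))))  →  pair(c, g(cons(c, c), pair(q(cons(cons(0, cons(pair(c, b), c)), c)), g(cons(c, c), pair(b, c)))))   [R2 at 1]
2. pair(c, g(cons(c, c), pair(q(cons(cons(0, cons(pair(c, b), c)), c)), g(cons(c, c), pair(b, c)))))  →  pair(c, q(cons(cons(0, cons(pair(c, b), c)), c)))   [R7 at 2]
3. pair(c, q(cons(cons(0, cons(pair(c, b), c)), c)))  →  pair(c, c)   [R2 at 2]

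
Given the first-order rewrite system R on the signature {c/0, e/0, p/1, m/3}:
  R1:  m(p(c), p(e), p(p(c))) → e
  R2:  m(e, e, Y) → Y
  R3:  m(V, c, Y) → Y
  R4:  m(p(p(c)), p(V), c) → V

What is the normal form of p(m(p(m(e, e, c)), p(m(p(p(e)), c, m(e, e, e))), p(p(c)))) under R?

1. p(m(p(m(e, e, c)), p(m(p(p(e)), c, m(e, e, e))), p(p(c))))  →  p(m(p(c), p(m(p(p(e)), c, m(e, e, e))), p(p(c))))   [R2 at 1.1.1]
2. p(m(p(c), p(m(p(p(e)), c, m(e, e, e))), p(p(c))))  →  p(m(p(c), p(m(e, e, e)), p(p(c))))   [R3 at 1.2.1]
3. p(m(p(c), p(m(e, e, e)), p(p(c))))  →  p(m(p(c), p(e), p(p(c))))   [R2 at 1.2.1]
4. p(m(p(c), p(e), p(p(c))))  →  p(e)   [R1 at 1]

p(e)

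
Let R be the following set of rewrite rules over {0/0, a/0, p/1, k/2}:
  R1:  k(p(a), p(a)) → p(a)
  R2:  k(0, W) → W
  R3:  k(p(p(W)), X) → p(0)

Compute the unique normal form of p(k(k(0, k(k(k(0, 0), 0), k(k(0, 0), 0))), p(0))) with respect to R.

p(p(0))

1. p(k(k(0, k(k(k(0, 0), 0), k(k(0, 0), 0))), p(0)))  →  p(k(k(k(k(0, 0), 0), k(k(0, 0), 0)), p(0)))   [R2 at 1.1]
2. p(k(k(k(k(0, 0), 0), k(k(0, 0), 0)), p(0)))  →  p(k(k(k(0, 0), k(k(0, 0), 0)), p(0)))   [R2 at 1.1.1.1]
3. p(k(k(k(0, 0), k(k(0, 0), 0)), p(0)))  →  p(k(k(0, k(k(0, 0), 0)), p(0)))   [R2 at 1.1.1]
4. p(k(k(0, k(k(0, 0), 0)), p(0)))  →  p(k(k(k(0, 0), 0), p(0)))   [R2 at 1.1]
5. p(k(k(k(0, 0), 0), p(0)))  →  p(k(k(0, 0), p(0)))   [R2 at 1.1.1]
6. p(k(k(0, 0), p(0)))  →  p(k(0, p(0)))   [R2 at 1.1]
7. p(k(0, p(0)))  →  p(p(0))   [R2 at 1]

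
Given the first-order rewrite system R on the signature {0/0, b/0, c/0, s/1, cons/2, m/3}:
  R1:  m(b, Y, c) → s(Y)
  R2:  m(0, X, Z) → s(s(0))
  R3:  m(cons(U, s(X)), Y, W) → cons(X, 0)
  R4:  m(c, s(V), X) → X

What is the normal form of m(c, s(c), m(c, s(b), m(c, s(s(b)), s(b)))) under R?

s(b)

1. m(c, s(c), m(c, s(b), m(c, s(s(b)), s(b))))  →  m(c, s(b), m(c, s(s(b)), s(b)))   [R4 at ε]
2. m(c, s(b), m(c, s(s(b)), s(b)))  →  m(c, s(s(b)), s(b))   [R4 at ε]
3. m(c, s(s(b)), s(b))  →  s(b)   [R4 at ε]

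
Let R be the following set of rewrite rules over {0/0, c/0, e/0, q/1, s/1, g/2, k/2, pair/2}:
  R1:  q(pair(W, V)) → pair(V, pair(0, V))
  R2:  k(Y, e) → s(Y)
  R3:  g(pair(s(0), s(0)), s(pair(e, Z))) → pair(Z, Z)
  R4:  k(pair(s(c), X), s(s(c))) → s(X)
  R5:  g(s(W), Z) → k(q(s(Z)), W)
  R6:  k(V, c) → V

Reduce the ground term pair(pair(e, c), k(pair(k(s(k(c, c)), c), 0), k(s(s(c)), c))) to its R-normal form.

pair(pair(e, c), s(0))

1. pair(pair(e, c), k(pair(k(s(k(c, c)), c), 0), k(s(s(c)), c)))  →  pair(pair(e, c), k(pair(s(k(c, c)), 0), k(s(s(c)), c)))   [R6 at 2.1.1]
2. pair(pair(e, c), k(pair(s(k(c, c)), 0), k(s(s(c)), c)))  →  pair(pair(e, c), k(pair(s(c), 0), k(s(s(c)), c)))   [R6 at 2.1.1.1]
3. pair(pair(e, c), k(pair(s(c), 0), k(s(s(c)), c)))  →  pair(pair(e, c), k(pair(s(c), 0), s(s(c))))   [R6 at 2.2]
4. pair(pair(e, c), k(pair(s(c), 0), s(s(c))))  →  pair(pair(e, c), s(0))   [R4 at 2]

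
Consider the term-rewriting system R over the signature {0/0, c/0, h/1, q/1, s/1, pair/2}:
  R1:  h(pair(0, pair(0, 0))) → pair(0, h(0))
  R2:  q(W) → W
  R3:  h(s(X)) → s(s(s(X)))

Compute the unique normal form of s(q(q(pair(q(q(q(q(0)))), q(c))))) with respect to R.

1. s(q(q(pair(q(q(q(q(0)))), q(c)))))  →  s(q(pair(q(q(q(q(0)))), q(c))))   [R2 at 1]
2. s(q(pair(q(q(q(q(0)))), q(c))))  →  s(pair(q(q(q(q(0)))), q(c)))   [R2 at 1]
3. s(pair(q(q(q(q(0)))), q(c)))  →  s(pair(q(q(q(0))), q(c)))   [R2 at 1.1]
4. s(pair(q(q(q(0))), q(c)))  →  s(pair(q(q(0)), q(c)))   [R2 at 1.1]
5. s(pair(q(q(0)), q(c)))  →  s(pair(q(0), q(c)))   [R2 at 1.1]
6. s(pair(q(0), q(c)))  →  s(pair(0, q(c)))   [R2 at 1.1]
7. s(pair(0, q(c)))  →  s(pair(0, c))   [R2 at 1.2]

s(pair(0, c))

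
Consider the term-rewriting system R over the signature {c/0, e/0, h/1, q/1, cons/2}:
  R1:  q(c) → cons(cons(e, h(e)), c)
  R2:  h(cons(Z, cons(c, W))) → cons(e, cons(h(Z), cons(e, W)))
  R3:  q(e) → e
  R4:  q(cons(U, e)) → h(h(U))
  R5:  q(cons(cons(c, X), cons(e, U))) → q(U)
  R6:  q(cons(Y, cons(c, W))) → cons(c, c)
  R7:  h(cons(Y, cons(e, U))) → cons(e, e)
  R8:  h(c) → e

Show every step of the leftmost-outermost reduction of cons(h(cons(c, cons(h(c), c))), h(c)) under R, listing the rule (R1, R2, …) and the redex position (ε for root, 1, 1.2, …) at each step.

1. cons(h(cons(c, cons(h(c), c))), h(c))  →  cons(h(cons(c, cons(e, c))), h(c))   [R8 at 1.1.2.1]
2. cons(h(cons(c, cons(e, c))), h(c))  →  cons(cons(e, e), h(c))   [R7 at 1]
3. cons(cons(e, e), h(c))  →  cons(cons(e, e), e)   [R8 at 2]

cons(cons(e, e), e)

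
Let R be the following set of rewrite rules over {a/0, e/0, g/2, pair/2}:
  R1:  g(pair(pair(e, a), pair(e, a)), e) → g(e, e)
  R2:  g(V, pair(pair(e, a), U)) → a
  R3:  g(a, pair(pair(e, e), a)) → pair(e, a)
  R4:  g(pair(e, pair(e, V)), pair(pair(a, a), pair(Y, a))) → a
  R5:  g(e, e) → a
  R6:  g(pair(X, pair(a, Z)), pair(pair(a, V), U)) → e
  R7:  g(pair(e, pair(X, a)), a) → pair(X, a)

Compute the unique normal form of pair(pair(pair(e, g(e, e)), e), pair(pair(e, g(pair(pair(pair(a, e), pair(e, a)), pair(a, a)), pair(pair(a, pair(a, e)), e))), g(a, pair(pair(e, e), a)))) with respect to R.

pair(pair(pair(e, a), e), pair(pair(e, e), pair(e, a)))

1. pair(pair(pair(e, g(e, e)), e), pair(pair(e, g(pair(pair(pair(a, e), pair(e, a)), pair(a, a)), pair(pair(a, pair(a, e)), e))), g(a, pair(pair(e, e), a))))  →  pair(pair(pair(e, a), e), pair(pair(e, g(pair(pair(pair(a, e), pair(e, a)), pair(a, a)), pair(pair(a, pair(a, e)), e))), g(a, pair(pair(e, e), a))))   [R5 at 1.1.2]
2. pair(pair(pair(e, a), e), pair(pair(e, g(pair(pair(pair(a, e), pair(e, a)), pair(a, a)), pair(pair(a, pair(a, e)), e))), g(a, pair(pair(e, e), a))))  →  pair(pair(pair(e, a), e), pair(pair(e, e), g(a, pair(pair(e, e), a))))   [R6 at 2.1.2]
3. pair(pair(pair(e, a), e), pair(pair(e, e), g(a, pair(pair(e, e), a))))  →  pair(pair(pair(e, a), e), pair(pair(e, e), pair(e, a)))   [R3 at 2.2]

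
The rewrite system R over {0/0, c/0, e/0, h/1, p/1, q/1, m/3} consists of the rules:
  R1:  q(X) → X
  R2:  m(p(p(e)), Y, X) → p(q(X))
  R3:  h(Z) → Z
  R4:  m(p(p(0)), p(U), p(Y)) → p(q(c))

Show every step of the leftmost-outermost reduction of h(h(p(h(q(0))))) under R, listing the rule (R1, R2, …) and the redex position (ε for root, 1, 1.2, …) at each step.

p(0)

1. h(h(p(h(q(0)))))  →  h(p(h(q(0))))   [R3 at ε]
2. h(p(h(q(0))))  →  p(h(q(0)))   [R3 at ε]
3. p(h(q(0)))  →  p(q(0))   [R3 at 1]
4. p(q(0))  →  p(0)   [R1 at 1]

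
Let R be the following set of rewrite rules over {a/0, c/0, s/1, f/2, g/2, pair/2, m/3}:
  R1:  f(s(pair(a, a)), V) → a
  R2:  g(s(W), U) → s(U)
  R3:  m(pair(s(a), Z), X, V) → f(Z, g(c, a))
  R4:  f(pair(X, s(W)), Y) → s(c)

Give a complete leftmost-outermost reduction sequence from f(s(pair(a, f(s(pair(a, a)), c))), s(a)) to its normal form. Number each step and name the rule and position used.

a

1. f(s(pair(a, f(s(pair(a, a)), c))), s(a))  →  f(s(pair(a, a)), s(a))   [R1 at 1.1.2]
2. f(s(pair(a, a)), s(a))  →  a   [R1 at ε]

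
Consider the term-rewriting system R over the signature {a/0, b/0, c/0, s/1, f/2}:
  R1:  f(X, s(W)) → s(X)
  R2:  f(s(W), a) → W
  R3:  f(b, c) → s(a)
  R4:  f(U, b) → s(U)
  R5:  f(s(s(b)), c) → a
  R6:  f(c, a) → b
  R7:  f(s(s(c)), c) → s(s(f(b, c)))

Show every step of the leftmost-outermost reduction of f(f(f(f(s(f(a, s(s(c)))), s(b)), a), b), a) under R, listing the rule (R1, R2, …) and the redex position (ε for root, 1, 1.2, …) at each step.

s(s(a))

1. f(f(f(f(s(f(a, s(s(c)))), s(b)), a), b), a)  →  f(s(f(f(s(f(a, s(s(c)))), s(b)), a)), a)   [R4 at 1]
2. f(s(f(f(s(f(a, s(s(c)))), s(b)), a)), a)  →  f(f(s(f(a, s(s(c)))), s(b)), a)   [R2 at ε]
3. f(f(s(f(a, s(s(c)))), s(b)), a)  →  f(s(s(f(a, s(s(c))))), a)   [R1 at 1]
4. f(s(s(f(a, s(s(c))))), a)  →  s(f(a, s(s(c))))   [R2 at ε]
5. s(f(a, s(s(c))))  →  s(s(a))   [R1 at 1]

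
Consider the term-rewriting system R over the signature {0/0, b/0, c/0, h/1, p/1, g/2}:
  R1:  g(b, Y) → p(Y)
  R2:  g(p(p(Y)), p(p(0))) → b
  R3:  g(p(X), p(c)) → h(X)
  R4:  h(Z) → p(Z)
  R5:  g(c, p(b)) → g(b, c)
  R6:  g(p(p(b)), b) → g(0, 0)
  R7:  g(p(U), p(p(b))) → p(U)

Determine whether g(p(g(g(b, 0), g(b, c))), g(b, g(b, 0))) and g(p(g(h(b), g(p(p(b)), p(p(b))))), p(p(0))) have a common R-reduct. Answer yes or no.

yes — NF(t₁) = b, NF(t₂) = b

Reduce t₁ = g(p(g(g(b, 0), g(b, c))), g(b, g(b, 0))):
1. g(p(g(g(b, 0), g(b, c))), g(b, g(b, 0)))  →  g(p(g(p(0), g(b, c))), g(b, g(b, 0)))   [R1 at 1.1.1]
2. g(p(g(p(0), g(b, c))), g(b, g(b, 0)))  →  g(p(g(p(0), p(c))), g(b, g(b, 0)))   [R1 at 1.1.2]
3. g(p(g(p(0), p(c))), g(b, g(b, 0)))  →  g(p(h(0)), g(b, g(b, 0)))   [R3 at 1.1]
4. g(p(h(0)), g(b, g(b, 0)))  →  g(p(p(0)), g(b, g(b, 0)))   [R4 at 1.1]
5. g(p(p(0)), g(b, g(b, 0)))  →  g(p(p(0)), p(g(b, 0)))   [R1 at 2]
6. g(p(p(0)), p(g(b, 0)))  →  g(p(p(0)), p(p(0)))   [R1 at 2.1]
7. g(p(p(0)), p(p(0)))  →  b   [R2 at ε]

Reduce t₂ = g(p(g(h(b), g(p(p(b)), p(p(b))))), p(p(0))):
1. g(p(g(h(b), g(p(p(b)), p(p(b))))), p(p(0)))  →  g(p(g(p(b), g(p(p(b)), p(p(b))))), p(p(0)))   [R4 at 1.1.1]
2. g(p(g(p(b), g(p(p(b)), p(p(b))))), p(p(0)))  →  g(p(g(p(b), p(p(b)))), p(p(0)))   [R7 at 1.1.2]
3. g(p(g(p(b), p(p(b)))), p(p(0)))  →  g(p(p(b)), p(p(0)))   [R7 at 1.1]
4. g(p(p(b)), p(p(0)))  →  b   [R2 at ε]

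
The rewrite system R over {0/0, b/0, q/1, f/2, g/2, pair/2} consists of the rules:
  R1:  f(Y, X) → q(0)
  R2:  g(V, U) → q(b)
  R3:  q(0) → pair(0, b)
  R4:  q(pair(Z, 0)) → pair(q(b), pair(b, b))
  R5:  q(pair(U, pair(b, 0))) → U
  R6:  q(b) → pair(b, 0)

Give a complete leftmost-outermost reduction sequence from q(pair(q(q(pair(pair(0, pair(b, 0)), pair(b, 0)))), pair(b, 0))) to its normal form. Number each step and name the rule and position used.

1. q(pair(q(q(pair(pair(0, pair(b, 0)), pair(b, 0)))), pair(b, 0)))  →  q(q(pair(pair(0, pair(b, 0)), pair(b, 0))))   [R5 at ε]
2. q(q(pair(pair(0, pair(b, 0)), pair(b, 0))))  →  q(pair(0, pair(b, 0)))   [R5 at 1]
3. q(pair(0, pair(b, 0)))  →  0   [R5 at ε]

0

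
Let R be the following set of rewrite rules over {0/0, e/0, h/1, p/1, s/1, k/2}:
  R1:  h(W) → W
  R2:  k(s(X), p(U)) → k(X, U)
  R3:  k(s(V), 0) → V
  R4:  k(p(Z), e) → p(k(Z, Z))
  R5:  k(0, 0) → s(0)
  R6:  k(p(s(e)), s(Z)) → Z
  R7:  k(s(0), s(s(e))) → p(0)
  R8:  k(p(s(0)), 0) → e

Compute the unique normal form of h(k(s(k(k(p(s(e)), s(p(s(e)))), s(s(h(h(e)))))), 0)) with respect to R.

1. h(k(s(k(k(p(s(e)), s(p(s(e)))), s(s(h(h(e)))))), 0))  →  k(s(k(k(p(s(e)), s(p(s(e)))), s(s(h(h(e)))))), 0)   [R1 at ε]
2. k(s(k(k(p(s(e)), s(p(s(e)))), s(s(h(h(e)))))), 0)  →  k(k(p(s(e)), s(p(s(e)))), s(s(h(h(e)))))   [R3 at ε]
3. k(k(p(s(e)), s(p(s(e)))), s(s(h(h(e)))))  →  k(p(s(e)), s(s(h(h(e)))))   [R6 at 1]
4. k(p(s(e)), s(s(h(h(e)))))  →  s(h(h(e)))   [R6 at ε]
5. s(h(h(e)))  →  s(h(e))   [R1 at 1]
6. s(h(e))  →  s(e)   [R1 at 1]

s(e)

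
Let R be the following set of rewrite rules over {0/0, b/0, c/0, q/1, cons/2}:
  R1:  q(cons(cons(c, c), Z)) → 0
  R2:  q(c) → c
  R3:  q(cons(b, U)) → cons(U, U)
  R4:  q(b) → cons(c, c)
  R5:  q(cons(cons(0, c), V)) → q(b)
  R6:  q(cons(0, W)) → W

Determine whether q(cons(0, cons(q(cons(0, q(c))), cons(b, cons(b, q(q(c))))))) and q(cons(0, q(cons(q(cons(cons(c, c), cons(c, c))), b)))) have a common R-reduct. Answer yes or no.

Reduce t₁ = q(cons(0, cons(q(cons(0, q(c))), cons(b, cons(b, q(q(c))))))):
1. q(cons(0, cons(q(cons(0, q(c))), cons(b, cons(b, q(q(c)))))))  →  cons(q(cons(0, q(c))), cons(b, cons(b, q(q(c)))))   [R6 at ε]
2. cons(q(cons(0, q(c))), cons(b, cons(b, q(q(c)))))  →  cons(q(c), cons(b, cons(b, q(q(c)))))   [R6 at 1]
3. cons(q(c), cons(b, cons(b, q(q(c)))))  →  cons(c, cons(b, cons(b, q(q(c)))))   [R2 at 1]
4. cons(c, cons(b, cons(b, q(q(c)))))  →  cons(c, cons(b, cons(b, q(c))))   [R2 at 2.2.2.1]
5. cons(c, cons(b, cons(b, q(c))))  →  cons(c, cons(b, cons(b, c)))   [R2 at 2.2.2]

Reduce t₂ = q(cons(0, q(cons(q(cons(cons(c, c), cons(c, c))), b)))):
1. q(cons(0, q(cons(q(cons(cons(c, c), cons(c, c))), b))))  →  q(cons(q(cons(cons(c, c), cons(c, c))), b))   [R6 at ε]
2. q(cons(q(cons(cons(c, c), cons(c, c))), b))  →  q(cons(0, b))   [R1 at 1.1]
3. q(cons(0, b))  →  b   [R6 at ε]

no — NF(t₁) = cons(c, cons(b, cons(b, c))), NF(t₂) = b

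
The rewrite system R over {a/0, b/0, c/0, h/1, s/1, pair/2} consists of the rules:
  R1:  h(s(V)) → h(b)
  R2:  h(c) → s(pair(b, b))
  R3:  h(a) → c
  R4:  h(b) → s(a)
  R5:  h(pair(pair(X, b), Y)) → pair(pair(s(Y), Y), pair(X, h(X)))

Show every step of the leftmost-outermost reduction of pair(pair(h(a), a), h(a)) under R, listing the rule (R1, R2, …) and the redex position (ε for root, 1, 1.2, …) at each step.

pair(pair(c, a), c)

1. pair(pair(h(a), a), h(a))  →  pair(pair(c, a), h(a))   [R3 at 1.1]
2. pair(pair(c, a), h(a))  →  pair(pair(c, a), c)   [R3 at 2]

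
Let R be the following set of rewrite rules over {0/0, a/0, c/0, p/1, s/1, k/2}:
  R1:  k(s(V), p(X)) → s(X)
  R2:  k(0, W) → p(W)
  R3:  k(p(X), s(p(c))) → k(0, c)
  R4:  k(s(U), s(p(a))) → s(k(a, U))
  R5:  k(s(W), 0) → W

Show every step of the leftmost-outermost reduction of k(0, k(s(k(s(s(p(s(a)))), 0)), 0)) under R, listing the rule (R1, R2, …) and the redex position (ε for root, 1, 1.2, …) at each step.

p(s(p(s(a))))

1. k(0, k(s(k(s(s(p(s(a)))), 0)), 0))  →  p(k(s(k(s(s(p(s(a)))), 0)), 0))   [R2 at ε]
2. p(k(s(k(s(s(p(s(a)))), 0)), 0))  →  p(k(s(s(p(s(a)))), 0))   [R5 at 1]
3. p(k(s(s(p(s(a)))), 0))  →  p(s(p(s(a))))   [R5 at 1]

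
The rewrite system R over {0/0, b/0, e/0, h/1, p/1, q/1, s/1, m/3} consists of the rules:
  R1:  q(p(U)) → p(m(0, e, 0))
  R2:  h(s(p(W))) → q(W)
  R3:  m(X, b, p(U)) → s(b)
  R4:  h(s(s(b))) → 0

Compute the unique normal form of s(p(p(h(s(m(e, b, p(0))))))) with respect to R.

s(p(p(0)))

1. s(p(p(h(s(m(e, b, p(0)))))))  →  s(p(p(h(s(s(b))))))   [R3 at 1.1.1.1.1]
2. s(p(p(h(s(s(b))))))  →  s(p(p(0)))   [R4 at 1.1.1]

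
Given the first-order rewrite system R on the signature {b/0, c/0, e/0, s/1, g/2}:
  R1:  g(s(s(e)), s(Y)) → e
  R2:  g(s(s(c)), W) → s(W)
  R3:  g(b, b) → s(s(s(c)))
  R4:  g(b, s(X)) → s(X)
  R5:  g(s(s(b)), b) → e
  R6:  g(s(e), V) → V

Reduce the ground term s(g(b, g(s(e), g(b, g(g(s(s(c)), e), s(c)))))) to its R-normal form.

1. s(g(b, g(s(e), g(b, g(g(s(s(c)), e), s(c))))))  →  s(g(b, g(b, g(g(s(s(c)), e), s(c)))))   [R6 at 1.2]
2. s(g(b, g(b, g(g(s(s(c)), e), s(c)))))  →  s(g(b, g(b, g(s(e), s(c)))))   [R2 at 1.2.2.1]
3. s(g(b, g(b, g(s(e), s(c)))))  →  s(g(b, g(b, s(c))))   [R6 at 1.2.2]
4. s(g(b, g(b, s(c))))  →  s(g(b, s(c)))   [R4 at 1.2]
5. s(g(b, s(c)))  →  s(s(c))   [R4 at 1]

s(s(c))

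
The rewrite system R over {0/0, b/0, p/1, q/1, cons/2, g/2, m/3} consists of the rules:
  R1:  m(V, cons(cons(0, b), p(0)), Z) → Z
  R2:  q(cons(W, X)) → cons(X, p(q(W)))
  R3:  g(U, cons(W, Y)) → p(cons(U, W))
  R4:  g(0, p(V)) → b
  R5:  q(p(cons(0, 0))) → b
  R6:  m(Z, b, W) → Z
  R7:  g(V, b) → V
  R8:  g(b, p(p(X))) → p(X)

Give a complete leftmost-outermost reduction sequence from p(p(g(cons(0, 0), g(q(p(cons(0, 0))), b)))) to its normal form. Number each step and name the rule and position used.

1. p(p(g(cons(0, 0), g(q(p(cons(0, 0))), b))))  →  p(p(g(cons(0, 0), q(p(cons(0, 0))))))   [R7 at 1.1.2]
2. p(p(g(cons(0, 0), q(p(cons(0, 0))))))  →  p(p(g(cons(0, 0), b)))   [R5 at 1.1.2]
3. p(p(g(cons(0, 0), b)))  →  p(p(cons(0, 0)))   [R7 at 1.1]

p(p(cons(0, 0)))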